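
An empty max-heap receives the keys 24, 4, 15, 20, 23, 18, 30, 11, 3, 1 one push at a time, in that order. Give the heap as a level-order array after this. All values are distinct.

[30, 23, 24, 11, 20, 15, 18, 4, 3, 1]

Insert 24:
  append 24 at index 0 → [24] (no swap needed)
Insert 4:
  append 4 at index 1 → [24, 4] (no swap needed)
Insert 15:
  append 15 at index 2 → [24, 4, 15] (no swap needed)
Insert 20:
  append 20 at index 3 → [24, 4, 15, 20]
  20 > parent 4 at index 1, swap → [24, 20, 15, 4]
Insert 23:
  append 23 at index 4 → [24, 20, 15, 4, 23]
  23 > parent 20 at index 1, swap → [24, 23, 15, 4, 20]
Insert 18:
  append 18 at index 5 → [24, 23, 15, 4, 20, 18]
  18 > parent 15 at index 2, swap → [24, 23, 18, 4, 20, 15]
Insert 30:
  append 30 at index 6 → [24, 23, 18, 4, 20, 15, 30]
  30 > parent 18 at index 2, swap → [24, 23, 30, 4, 20, 15, 18]
  30 > parent 24 at index 0, swap → [30, 23, 24, 4, 20, 15, 18]
Insert 11:
  append 11 at index 7 → [30, 23, 24, 4, 20, 15, 18, 11]
  11 > parent 4 at index 3, swap → [30, 23, 24, 11, 20, 15, 18, 4]
Insert 3:
  append 3 at index 8 → [30, 23, 24, 11, 20, 15, 18, 4, 3] (no swap needed)
Insert 1:
  append 1 at index 9 → [30, 23, 24, 11, 20, 15, 18, 4, 3, 1] (no swap needed)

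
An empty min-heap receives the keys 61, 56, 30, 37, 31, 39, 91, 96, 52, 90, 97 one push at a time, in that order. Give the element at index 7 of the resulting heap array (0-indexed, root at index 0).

96

Insert 61:
  append 61 at index 0 → [61] (no swap needed)
Insert 56:
  append 56 at index 1 → [61, 56]
  56 < parent 61 at index 0, swap → [56, 61]
Insert 30:
  append 30 at index 2 → [56, 61, 30]
  30 < parent 56 at index 0, swap → [30, 61, 56]
Insert 37:
  append 37 at index 3 → [30, 61, 56, 37]
  37 < parent 61 at index 1, swap → [30, 37, 56, 61]
Insert 31:
  append 31 at index 4 → [30, 37, 56, 61, 31]
  31 < parent 37 at index 1, swap → [30, 31, 56, 61, 37]
Insert 39:
  append 39 at index 5 → [30, 31, 56, 61, 37, 39]
  39 < parent 56 at index 2, swap → [30, 31, 39, 61, 37, 56]
Insert 91:
  append 91 at index 6 → [30, 31, 39, 61, 37, 56, 91] (no swap needed)
Insert 96:
  append 96 at index 7 → [30, 31, 39, 61, 37, 56, 91, 96] (no swap needed)
Insert 52:
  append 52 at index 8 → [30, 31, 39, 61, 37, 56, 91, 96, 52]
  52 < parent 61 at index 3, swap → [30, 31, 39, 52, 37, 56, 91, 96, 61]
Insert 90:
  append 90 at index 9 → [30, 31, 39, 52, 37, 56, 91, 96, 61, 90] (no swap needed)
Insert 97:
  append 97 at index 10 → [30, 31, 39, 52, 37, 56, 91, 96, 61, 90, 97] (no swap needed)
resulting array: [30, 31, 39, 52, 37, 56, 91, 96, 61, 90, 97]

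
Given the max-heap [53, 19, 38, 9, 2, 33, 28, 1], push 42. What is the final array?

[53, 42, 38, 19, 2, 33, 28, 1, 9]

append 42 at index 8 → [53, 19, 38, 9, 2, 33, 28, 1, 42]
42 > parent 9 at index 3, swap → [53, 19, 38, 42, 2, 33, 28, 1, 9]
42 > parent 19 at index 1, swap → [53, 42, 38, 19, 2, 33, 28, 1, 9]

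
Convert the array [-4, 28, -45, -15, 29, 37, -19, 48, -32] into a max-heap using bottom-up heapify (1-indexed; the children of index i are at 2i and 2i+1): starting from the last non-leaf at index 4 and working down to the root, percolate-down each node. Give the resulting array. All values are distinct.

sift down from index 4:
  -15 vs larger child 48 at index 8, swap → [-4, 28, -45, 48, 29, 37, -19, -15, -32]
sift down from index 3:
  -45 vs larger child 37 at index 6, swap → [-4, 28, 37, 48, 29, -45, -19, -15, -32]
sift down from index 2:
  28 vs larger child 48 at index 4, swap → [-4, 48, 37, 28, 29, -45, -19, -15, -32]
sift down from index 1:
  -4 vs larger child 48 at index 2, swap → [48, -4, 37, 28, 29, -45, -19, -15, -32]
  -4 vs larger child 29 at index 5, swap → [48, 29, 37, 28, -4, -45, -19, -15, -32]

[48, 29, 37, 28, -4, -45, -19, -15, -32]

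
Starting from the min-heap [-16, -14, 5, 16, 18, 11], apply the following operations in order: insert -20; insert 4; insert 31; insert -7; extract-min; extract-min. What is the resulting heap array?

[-14, -7, 5, 4, 31, 11, 18, 16]

insert -20:
  append -20 at index 6 → [-16, -14, 5, 16, 18, 11, -20]
  -20 < parent 5 at index 2, swap → [-16, -14, -20, 16, 18, 11, 5]
  -20 < parent -16 at index 0, swap → [-20, -14, -16, 16, 18, 11, 5]
insert 4:
  append 4 at index 7 → [-20, -14, -16, 16, 18, 11, 5, 4]
  4 < parent 16 at index 3, swap → [-20, -14, -16, 4, 18, 11, 5, 16]
insert 31:
  append 31 at index 8 → [-20, -14, -16, 4, 18, 11, 5, 16, 31] (no swap needed)
insert -7:
  append -7 at index 9 → [-20, -14, -16, 4, 18, 11, 5, 16, 31, -7]
  -7 < parent 18 at index 4, swap → [-20, -14, -16, 4, -7, 11, 5, 16, 31, 18]
extract-min → returns -20:
  remove root -20; move last element 18 to root → [18, -14, -16, 4, -7, 11, 5, 16, 31]
  18 vs smaller child -16 at index 2, swap → [-16, -14, 18, 4, -7, 11, 5, 16, 31]
  18 vs smaller child 5 at index 6, swap → [-16, -14, 5, 4, -7, 11, 18, 16, 31]
extract-min → returns -16:
  remove root -16; move last element 31 to root → [31, -14, 5, 4, -7, 11, 18, 16]
  31 vs smaller child -14 at index 1, swap → [-14, 31, 5, 4, -7, 11, 18, 16]
  31 vs smaller child -7 at index 4, swap → [-14, -7, 5, 4, 31, 11, 18, 16]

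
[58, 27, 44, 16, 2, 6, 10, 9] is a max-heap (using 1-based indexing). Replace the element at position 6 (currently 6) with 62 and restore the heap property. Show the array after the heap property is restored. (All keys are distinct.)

set index 6 from 6 to 62 → [58, 27, 44, 16, 2, 62, 10, 9]
62 > parent 44 at index 3, swap → [58, 27, 62, 16, 2, 44, 10, 9]
62 > parent 58 at index 1, swap → [62, 27, 58, 16, 2, 44, 10, 9]

[62, 27, 58, 16, 2, 44, 10, 9]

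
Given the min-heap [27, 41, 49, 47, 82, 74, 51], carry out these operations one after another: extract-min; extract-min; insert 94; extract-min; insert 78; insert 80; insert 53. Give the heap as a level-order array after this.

[49, 51, 78, 53, 82, 94, 80, 74]

extract-min → returns 27:
  remove root 27; move last element 51 to root → [51, 41, 49, 47, 82, 74]
  51 vs smaller child 41 at index 1, swap → [41, 51, 49, 47, 82, 74]
  51 vs smaller child 47 at index 3, swap → [41, 47, 49, 51, 82, 74]
extract-min → returns 41:
  remove root 41; move last element 74 to root → [74, 47, 49, 51, 82]
  74 vs smaller child 47 at index 1, swap → [47, 74, 49, 51, 82]
  74 vs smaller child 51 at index 3, swap → [47, 51, 49, 74, 82]
insert 94:
  append 94 at index 5 → [47, 51, 49, 74, 82, 94] (no swap needed)
extract-min → returns 47:
  remove root 47; move last element 94 to root → [94, 51, 49, 74, 82]
  94 vs smaller child 49 at index 2, swap → [49, 51, 94, 74, 82]
insert 78:
  append 78 at index 5 → [49, 51, 94, 74, 82, 78]
  78 < parent 94 at index 2, swap → [49, 51, 78, 74, 82, 94]
insert 80:
  append 80 at index 6 → [49, 51, 78, 74, 82, 94, 80] (no swap needed)
insert 53:
  append 53 at index 7 → [49, 51, 78, 74, 82, 94, 80, 53]
  53 < parent 74 at index 3, swap → [49, 51, 78, 53, 82, 94, 80, 74]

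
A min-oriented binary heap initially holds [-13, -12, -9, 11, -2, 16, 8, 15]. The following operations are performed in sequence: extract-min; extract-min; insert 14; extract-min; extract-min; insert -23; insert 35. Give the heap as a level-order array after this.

[-23, 11, 8, 14, 15, 16, 35]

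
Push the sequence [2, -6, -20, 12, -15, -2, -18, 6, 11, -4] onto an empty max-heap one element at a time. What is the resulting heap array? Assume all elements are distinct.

[12, 11, -2, 6, -4, -20, -18, -6, 2, -15]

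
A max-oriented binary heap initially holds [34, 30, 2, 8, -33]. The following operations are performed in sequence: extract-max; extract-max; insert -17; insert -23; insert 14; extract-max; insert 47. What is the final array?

[47, -17, 8, -33, -23, 2]

extract-max → returns 34:
  remove root 34; move last element -33 to root → [-33, 30, 2, 8]
  -33 vs larger child 30 at index 1, swap → [30, -33, 2, 8]
  -33 vs only child 8 at index 3, swap → [30, 8, 2, -33]
extract-max → returns 30:
  remove root 30; move last element -33 to root → [-33, 8, 2]
  -33 vs larger child 8 at index 1, swap → [8, -33, 2]
insert -17:
  append -17 at index 3 → [8, -33, 2, -17]
  -17 > parent -33 at index 1, swap → [8, -17, 2, -33]
insert -23:
  append -23 at index 4 → [8, -17, 2, -33, -23] (no swap needed)
insert 14:
  append 14 at index 5 → [8, -17, 2, -33, -23, 14]
  14 > parent 2 at index 2, swap → [8, -17, 14, -33, -23, 2]
  14 > parent 8 at index 0, swap → [14, -17, 8, -33, -23, 2]
extract-max → returns 14:
  remove root 14; move last element 2 to root → [2, -17, 8, -33, -23]
  2 vs larger child 8 at index 2, swap → [8, -17, 2, -33, -23]
insert 47:
  append 47 at index 5 → [8, -17, 2, -33, -23, 47]
  47 > parent 2 at index 2, swap → [8, -17, 47, -33, -23, 2]
  47 > parent 8 at index 0, swap → [47, -17, 8, -33, -23, 2]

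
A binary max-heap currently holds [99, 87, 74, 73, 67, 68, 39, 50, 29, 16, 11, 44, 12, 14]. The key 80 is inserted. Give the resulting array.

[99, 87, 80, 73, 67, 68, 74, 50, 29, 16, 11, 44, 12, 14, 39]

append 80 at index 14 → [99, 87, 74, 73, 67, 68, 39, 50, 29, 16, 11, 44, 12, 14, 80]
80 > parent 39 at index 6, swap → [99, 87, 74, 73, 67, 68, 80, 50, 29, 16, 11, 44, 12, 14, 39]
80 > parent 74 at index 2, swap → [99, 87, 80, 73, 67, 68, 74, 50, 29, 16, 11, 44, 12, 14, 39]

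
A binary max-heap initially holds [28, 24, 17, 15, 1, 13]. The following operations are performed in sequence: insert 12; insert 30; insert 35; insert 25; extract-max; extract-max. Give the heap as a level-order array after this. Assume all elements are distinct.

[28, 25, 17, 24, 1, 13, 12, 15]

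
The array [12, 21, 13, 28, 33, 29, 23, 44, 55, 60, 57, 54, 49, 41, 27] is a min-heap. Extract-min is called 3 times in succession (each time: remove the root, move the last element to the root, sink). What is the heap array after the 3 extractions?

[23, 28, 27, 41, 33, 29, 49, 44, 55, 60, 57, 54]

extract-min #1 returns 12:
  remove root 12; move last element 27 to root → [27, 21, 13, 28, 33, 29, 23, 44, 55, 60, 57, 54, 49, 41]
  27 vs smaller child 13 at index 2, swap → [13, 21, 27, 28, 33, 29, 23, 44, 55, 60, 57, 54, 49, 41]
  27 vs smaller child 23 at index 6, swap → [13, 21, 23, 28, 33, 29, 27, 44, 55, 60, 57, 54, 49, 41]
extract-min #2 returns 13:
  remove root 13; move last element 41 to root → [41, 21, 23, 28, 33, 29, 27, 44, 55, 60, 57, 54, 49]
  41 vs smaller child 21 at index 1, swap → [21, 41, 23, 28, 33, 29, 27, 44, 55, 60, 57, 54, 49]
  41 vs smaller child 28 at index 3, swap → [21, 28, 23, 41, 33, 29, 27, 44, 55, 60, 57, 54, 49]
extract-min #3 returns 21:
  remove root 21; move last element 49 to root → [49, 28, 23, 41, 33, 29, 27, 44, 55, 60, 57, 54]
  49 vs smaller child 23 at index 2, swap → [23, 28, 49, 41, 33, 29, 27, 44, 55, 60, 57, 54]
  49 vs smaller child 27 at index 6, swap → [23, 28, 27, 41, 33, 29, 49, 44, 55, 60, 57, 54]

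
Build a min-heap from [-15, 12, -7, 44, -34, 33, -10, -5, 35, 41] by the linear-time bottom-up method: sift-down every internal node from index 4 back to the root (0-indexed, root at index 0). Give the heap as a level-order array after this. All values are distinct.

sift down from index 4: already satisfies heap property
sift down from index 3:
  44 vs smaller child -5 at index 7, swap → [-15, 12, -7, -5, -34, 33, -10, 44, 35, 41]
sift down from index 2:
  -7 vs smaller child -10 at index 6, swap → [-15, 12, -10, -5, -34, 33, -7, 44, 35, 41]
sift down from index 1:
  12 vs smaller child -34 at index 4, swap → [-15, -34, -10, -5, 12, 33, -7, 44, 35, 41]
sift down from index 0:
  -15 vs smaller child -34 at index 1, swap → [-34, -15, -10, -5, 12, 33, -7, 44, 35, 41]

[-34, -15, -10, -5, 12, 33, -7, 44, 35, 41]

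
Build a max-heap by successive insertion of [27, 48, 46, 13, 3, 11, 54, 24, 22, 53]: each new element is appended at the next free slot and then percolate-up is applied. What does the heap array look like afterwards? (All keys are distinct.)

Insert 27:
  append 27 at index 0 → [27] (no swap needed)
Insert 48:
  append 48 at index 1 → [27, 48]
  48 > parent 27 at index 0, swap → [48, 27]
Insert 46:
  append 46 at index 2 → [48, 27, 46] (no swap needed)
Insert 13:
  append 13 at index 3 → [48, 27, 46, 13] (no swap needed)
Insert 3:
  append 3 at index 4 → [48, 27, 46, 13, 3] (no swap needed)
Insert 11:
  append 11 at index 5 → [48, 27, 46, 13, 3, 11] (no swap needed)
Insert 54:
  append 54 at index 6 → [48, 27, 46, 13, 3, 11, 54]
  54 > parent 46 at index 2, swap → [48, 27, 54, 13, 3, 11, 46]
  54 > parent 48 at index 0, swap → [54, 27, 48, 13, 3, 11, 46]
Insert 24:
  append 24 at index 7 → [54, 27, 48, 13, 3, 11, 46, 24]
  24 > parent 13 at index 3, swap → [54, 27, 48, 24, 3, 11, 46, 13]
Insert 22:
  append 22 at index 8 → [54, 27, 48, 24, 3, 11, 46, 13, 22] (no swap needed)
Insert 53:
  append 53 at index 9 → [54, 27, 48, 24, 3, 11, 46, 13, 22, 53]
  53 > parent 3 at index 4, swap → [54, 27, 48, 24, 53, 11, 46, 13, 22, 3]
  53 > parent 27 at index 1, swap → [54, 53, 48, 24, 27, 11, 46, 13, 22, 3]

[54, 53, 48, 24, 27, 11, 46, 13, 22, 3]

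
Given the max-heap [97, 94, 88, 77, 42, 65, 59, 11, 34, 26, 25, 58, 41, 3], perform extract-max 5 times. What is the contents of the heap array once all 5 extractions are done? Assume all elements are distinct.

[59, 42, 58, 34, 41, 26, 25, 11, 3]

extract-max #1 returns 97:
  remove root 97; move last element 3 to root → [3, 94, 88, 77, 42, 65, 59, 11, 34, 26, 25, 58, 41]
  3 vs larger child 94 at index 1, swap → [94, 3, 88, 77, 42, 65, 59, 11, 34, 26, 25, 58, 41]
  3 vs larger child 77 at index 3, swap → [94, 77, 88, 3, 42, 65, 59, 11, 34, 26, 25, 58, 41]
  3 vs larger child 34 at index 8, swap → [94, 77, 88, 34, 42, 65, 59, 11, 3, 26, 25, 58, 41]
extract-max #2 returns 94:
  remove root 94; move last element 41 to root → [41, 77, 88, 34, 42, 65, 59, 11, 3, 26, 25, 58]
  41 vs larger child 88 at index 2, swap → [88, 77, 41, 34, 42, 65, 59, 11, 3, 26, 25, 58]
  41 vs larger child 65 at index 5, swap → [88, 77, 65, 34, 42, 41, 59, 11, 3, 26, 25, 58]
  41 vs only child 58 at index 11, swap → [88, 77, 65, 34, 42, 58, 59, 11, 3, 26, 25, 41]
extract-max #3 returns 88:
  remove root 88; move last element 41 to root → [41, 77, 65, 34, 42, 58, 59, 11, 3, 26, 25]
  41 vs larger child 77 at index 1, swap → [77, 41, 65, 34, 42, 58, 59, 11, 3, 26, 25]
  41 vs larger child 42 at index 4, swap → [77, 42, 65, 34, 41, 58, 59, 11, 3, 26, 25]
extract-max #4 returns 77:
  remove root 77; move last element 25 to root → [25, 42, 65, 34, 41, 58, 59, 11, 3, 26]
  25 vs larger child 65 at index 2, swap → [65, 42, 25, 34, 41, 58, 59, 11, 3, 26]
  25 vs larger child 59 at index 6, swap → [65, 42, 59, 34, 41, 58, 25, 11, 3, 26]
extract-max #5 returns 65:
  remove root 65; move last element 26 to root → [26, 42, 59, 34, 41, 58, 25, 11, 3]
  26 vs larger child 59 at index 2, swap → [59, 42, 26, 34, 41, 58, 25, 11, 3]
  26 vs larger child 58 at index 5, swap → [59, 42, 58, 34, 41, 26, 25, 11, 3]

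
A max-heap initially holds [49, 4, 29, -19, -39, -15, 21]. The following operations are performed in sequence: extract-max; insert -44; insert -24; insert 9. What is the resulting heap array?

[29, 9, 21, 4, -39, -15, -44, -24, -19]

extract-max → returns 49:
  remove root 49; move last element 21 to root → [21, 4, 29, -19, -39, -15]
  21 vs larger child 29 at index 2, swap → [29, 4, 21, -19, -39, -15]
insert -44:
  append -44 at index 6 → [29, 4, 21, -19, -39, -15, -44] (no swap needed)
insert -24:
  append -24 at index 7 → [29, 4, 21, -19, -39, -15, -44, -24] (no swap needed)
insert 9:
  append 9 at index 8 → [29, 4, 21, -19, -39, -15, -44, -24, 9]
  9 > parent -19 at index 3, swap → [29, 4, 21, 9, -39, -15, -44, -24, -19]
  9 > parent 4 at index 1, swap → [29, 9, 21, 4, -39, -15, -44, -24, -19]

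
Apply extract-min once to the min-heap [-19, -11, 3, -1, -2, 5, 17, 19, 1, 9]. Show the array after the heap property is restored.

[-11, -2, 3, -1, 9, 5, 17, 19, 1]

remove root -19; move last element 9 to root → [9, -11, 3, -1, -2, 5, 17, 19, 1]
9 vs smaller child -11 at index 1, swap → [-11, 9, 3, -1, -2, 5, 17, 19, 1]
9 vs smaller child -2 at index 4, swap → [-11, -2, 3, -1, 9, 5, 17, 19, 1]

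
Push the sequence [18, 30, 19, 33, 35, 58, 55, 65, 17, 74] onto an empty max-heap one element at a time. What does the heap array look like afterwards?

Insert 18:
  append 18 at index 0 → [18] (no swap needed)
Insert 30:
  append 30 at index 1 → [18, 30]
  30 > parent 18 at index 0, swap → [30, 18]
Insert 19:
  append 19 at index 2 → [30, 18, 19] (no swap needed)
Insert 33:
  append 33 at index 3 → [30, 18, 19, 33]
  33 > parent 18 at index 1, swap → [30, 33, 19, 18]
  33 > parent 30 at index 0, swap → [33, 30, 19, 18]
Insert 35:
  append 35 at index 4 → [33, 30, 19, 18, 35]
  35 > parent 30 at index 1, swap → [33, 35, 19, 18, 30]
  35 > parent 33 at index 0, swap → [35, 33, 19, 18, 30]
Insert 58:
  append 58 at index 5 → [35, 33, 19, 18, 30, 58]
  58 > parent 19 at index 2, swap → [35, 33, 58, 18, 30, 19]
  58 > parent 35 at index 0, swap → [58, 33, 35, 18, 30, 19]
Insert 55:
  append 55 at index 6 → [58, 33, 35, 18, 30, 19, 55]
  55 > parent 35 at index 2, swap → [58, 33, 55, 18, 30, 19, 35]
Insert 65:
  append 65 at index 7 → [58, 33, 55, 18, 30, 19, 35, 65]
  65 > parent 18 at index 3, swap → [58, 33, 55, 65, 30, 19, 35, 18]
  65 > parent 33 at index 1, swap → [58, 65, 55, 33, 30, 19, 35, 18]
  65 > parent 58 at index 0, swap → [65, 58, 55, 33, 30, 19, 35, 18]
Insert 17:
  append 17 at index 8 → [65, 58, 55, 33, 30, 19, 35, 18, 17] (no swap needed)
Insert 74:
  append 74 at index 9 → [65, 58, 55, 33, 30, 19, 35, 18, 17, 74]
  74 > parent 30 at index 4, swap → [65, 58, 55, 33, 74, 19, 35, 18, 17, 30]
  74 > parent 58 at index 1, swap → [65, 74, 55, 33, 58, 19, 35, 18, 17, 30]
  74 > parent 65 at index 0, swap → [74, 65, 55, 33, 58, 19, 35, 18, 17, 30]

[74, 65, 55, 33, 58, 19, 35, 18, 17, 30]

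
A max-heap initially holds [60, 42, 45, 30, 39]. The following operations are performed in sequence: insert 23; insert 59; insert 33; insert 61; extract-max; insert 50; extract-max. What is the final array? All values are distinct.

insert 23:
  append 23 at index 5 → [60, 42, 45, 30, 39, 23] (no swap needed)
insert 59:
  append 59 at index 6 → [60, 42, 45, 30, 39, 23, 59]
  59 > parent 45 at index 2, swap → [60, 42, 59, 30, 39, 23, 45]
insert 33:
  append 33 at index 7 → [60, 42, 59, 30, 39, 23, 45, 33]
  33 > parent 30 at index 3, swap → [60, 42, 59, 33, 39, 23, 45, 30]
insert 61:
  append 61 at index 8 → [60, 42, 59, 33, 39, 23, 45, 30, 61]
  61 > parent 33 at index 3, swap → [60, 42, 59, 61, 39, 23, 45, 30, 33]
  61 > parent 42 at index 1, swap → [60, 61, 59, 42, 39, 23, 45, 30, 33]
  61 > parent 60 at index 0, swap → [61, 60, 59, 42, 39, 23, 45, 30, 33]
extract-max → returns 61:
  remove root 61; move last element 33 to root → [33, 60, 59, 42, 39, 23, 45, 30]
  33 vs larger child 60 at index 1, swap → [60, 33, 59, 42, 39, 23, 45, 30]
  33 vs larger child 42 at index 3, swap → [60, 42, 59, 33, 39, 23, 45, 30]
insert 50:
  append 50 at index 8 → [60, 42, 59, 33, 39, 23, 45, 30, 50]
  50 > parent 33 at index 3, swap → [60, 42, 59, 50, 39, 23, 45, 30, 33]
  50 > parent 42 at index 1, swap → [60, 50, 59, 42, 39, 23, 45, 30, 33]
extract-max → returns 60:
  remove root 60; move last element 33 to root → [33, 50, 59, 42, 39, 23, 45, 30]
  33 vs larger child 59 at index 2, swap → [59, 50, 33, 42, 39, 23, 45, 30]
  33 vs larger child 45 at index 6, swap → [59, 50, 45, 42, 39, 23, 33, 30]

[59, 50, 45, 42, 39, 23, 33, 30]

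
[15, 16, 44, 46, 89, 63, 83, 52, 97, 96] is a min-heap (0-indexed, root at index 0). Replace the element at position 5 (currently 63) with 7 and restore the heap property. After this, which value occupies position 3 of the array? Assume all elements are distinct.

set index 5 from 63 to 7 → [15, 16, 44, 46, 89, 7, 83, 52, 97, 96]
7 < parent 44 at index 2, swap → [15, 16, 7, 46, 89, 44, 83, 52, 97, 96]
7 < parent 15 at index 0, swap → [7, 16, 15, 46, 89, 44, 83, 52, 97, 96]
resulting array: [7, 16, 15, 46, 89, 44, 83, 52, 97, 96]

46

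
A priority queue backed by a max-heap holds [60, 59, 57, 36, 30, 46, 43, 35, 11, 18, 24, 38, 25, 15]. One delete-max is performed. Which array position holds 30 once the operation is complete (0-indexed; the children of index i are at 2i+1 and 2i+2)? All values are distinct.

remove root 60; move last element 15 to root → [15, 59, 57, 36, 30, 46, 43, 35, 11, 18, 24, 38, 25]
15 vs larger child 59 at index 1, swap → [59, 15, 57, 36, 30, 46, 43, 35, 11, 18, 24, 38, 25]
15 vs larger child 36 at index 3, swap → [59, 36, 57, 15, 30, 46, 43, 35, 11, 18, 24, 38, 25]
15 vs larger child 35 at index 7, swap → [59, 36, 57, 35, 30, 46, 43, 15, 11, 18, 24, 38, 25]
resulting array: [59, 36, 57, 35, 30, 46, 43, 15, 11, 18, 24, 38, 25]

4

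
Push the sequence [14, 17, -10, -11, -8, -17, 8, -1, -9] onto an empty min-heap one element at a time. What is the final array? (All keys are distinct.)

Insert 14:
  append 14 at index 0 → [14] (no swap needed)
Insert 17:
  append 17 at index 1 → [14, 17] (no swap needed)
Insert -10:
  append -10 at index 2 → [14, 17, -10]
  -10 < parent 14 at index 0, swap → [-10, 17, 14]
Insert -11:
  append -11 at index 3 → [-10, 17, 14, -11]
  -11 < parent 17 at index 1, swap → [-10, -11, 14, 17]
  -11 < parent -10 at index 0, swap → [-11, -10, 14, 17]
Insert -8:
  append -8 at index 4 → [-11, -10, 14, 17, -8] (no swap needed)
Insert -17:
  append -17 at index 5 → [-11, -10, 14, 17, -8, -17]
  -17 < parent 14 at index 2, swap → [-11, -10, -17, 17, -8, 14]
  -17 < parent -11 at index 0, swap → [-17, -10, -11, 17, -8, 14]
Insert 8:
  append 8 at index 6 → [-17, -10, -11, 17, -8, 14, 8] (no swap needed)
Insert -1:
  append -1 at index 7 → [-17, -10, -11, 17, -8, 14, 8, -1]
  -1 < parent 17 at index 3, swap → [-17, -10, -11, -1, -8, 14, 8, 17]
Insert -9:
  append -9 at index 8 → [-17, -10, -11, -1, -8, 14, 8, 17, -9]
  -9 < parent -1 at index 3, swap → [-17, -10, -11, -9, -8, 14, 8, 17, -1]

[-17, -10, -11, -9, -8, 14, 8, 17, -1]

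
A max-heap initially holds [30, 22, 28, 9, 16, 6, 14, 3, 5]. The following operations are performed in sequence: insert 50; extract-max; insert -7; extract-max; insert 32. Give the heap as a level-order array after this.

insert 50:
  append 50 at index 9 → [30, 22, 28, 9, 16, 6, 14, 3, 5, 50]
  50 > parent 16 at index 4, swap → [30, 22, 28, 9, 50, 6, 14, 3, 5, 16]
  50 > parent 22 at index 1, swap → [30, 50, 28, 9, 22, 6, 14, 3, 5, 16]
  50 > parent 30 at index 0, swap → [50, 30, 28, 9, 22, 6, 14, 3, 5, 16]
extract-max → returns 50:
  remove root 50; move last element 16 to root → [16, 30, 28, 9, 22, 6, 14, 3, 5]
  16 vs larger child 30 at index 1, swap → [30, 16, 28, 9, 22, 6, 14, 3, 5]
  16 vs larger child 22 at index 4, swap → [30, 22, 28, 9, 16, 6, 14, 3, 5]
insert -7:
  append -7 at index 9 → [30, 22, 28, 9, 16, 6, 14, 3, 5, -7] (no swap needed)
extract-max → returns 30:
  remove root 30; move last element -7 to root → [-7, 22, 28, 9, 16, 6, 14, 3, 5]
  -7 vs larger child 28 at index 2, swap → [28, 22, -7, 9, 16, 6, 14, 3, 5]
  -7 vs larger child 14 at index 6, swap → [28, 22, 14, 9, 16, 6, -7, 3, 5]
insert 32:
  append 32 at index 9 → [28, 22, 14, 9, 16, 6, -7, 3, 5, 32]
  32 > parent 16 at index 4, swap → [28, 22, 14, 9, 32, 6, -7, 3, 5, 16]
  32 > parent 22 at index 1, swap → [28, 32, 14, 9, 22, 6, -7, 3, 5, 16]
  32 > parent 28 at index 0, swap → [32, 28, 14, 9, 22, 6, -7, 3, 5, 16]

[32, 28, 14, 9, 22, 6, -7, 3, 5, 16]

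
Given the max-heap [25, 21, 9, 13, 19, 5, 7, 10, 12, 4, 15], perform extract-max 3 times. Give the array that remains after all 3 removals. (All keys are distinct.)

extract-max #1 returns 25:
  remove root 25; move last element 15 to root → [15, 21, 9, 13, 19, 5, 7, 10, 12, 4]
  15 vs larger child 21 at index 1, swap → [21, 15, 9, 13, 19, 5, 7, 10, 12, 4]
  15 vs larger child 19 at index 4, swap → [21, 19, 9, 13, 15, 5, 7, 10, 12, 4]
extract-max #2 returns 21:
  remove root 21; move last element 4 to root → [4, 19, 9, 13, 15, 5, 7, 10, 12]
  4 vs larger child 19 at index 1, swap → [19, 4, 9, 13, 15, 5, 7, 10, 12]
  4 vs larger child 15 at index 4, swap → [19, 15, 9, 13, 4, 5, 7, 10, 12]
extract-max #3 returns 19:
  remove root 19; move last element 12 to root → [12, 15, 9, 13, 4, 5, 7, 10]
  12 vs larger child 15 at index 1, swap → [15, 12, 9, 13, 4, 5, 7, 10]
  12 vs larger child 13 at index 3, swap → [15, 13, 9, 12, 4, 5, 7, 10]

[15, 13, 9, 12, 4, 5, 7, 10]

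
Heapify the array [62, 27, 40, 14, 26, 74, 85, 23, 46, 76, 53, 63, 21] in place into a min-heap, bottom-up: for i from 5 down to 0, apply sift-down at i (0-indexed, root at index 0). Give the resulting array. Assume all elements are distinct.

[14, 23, 21, 27, 26, 40, 85, 62, 46, 76, 53, 63, 74]

sift down from index 5:
  74 vs smaller child 21 at index 12, swap → [62, 27, 40, 14, 26, 21, 85, 23, 46, 76, 53, 63, 74]
sift down from index 4: already satisfies heap property
sift down from index 3: already satisfies heap property
sift down from index 2:
  40 vs smaller child 21 at index 5, swap → [62, 27, 21, 14, 26, 40, 85, 23, 46, 76, 53, 63, 74]
sift down from index 1:
  27 vs smaller child 14 at index 3, swap → [62, 14, 21, 27, 26, 40, 85, 23, 46, 76, 53, 63, 74]
  27 vs smaller child 23 at index 7, swap → [62, 14, 21, 23, 26, 40, 85, 27, 46, 76, 53, 63, 74]
sift down from index 0:
  62 vs smaller child 14 at index 1, swap → [14, 62, 21, 23, 26, 40, 85, 27, 46, 76, 53, 63, 74]
  62 vs smaller child 23 at index 3, swap → [14, 23, 21, 62, 26, 40, 85, 27, 46, 76, 53, 63, 74]
  62 vs smaller child 27 at index 7, swap → [14, 23, 21, 27, 26, 40, 85, 62, 46, 76, 53, 63, 74]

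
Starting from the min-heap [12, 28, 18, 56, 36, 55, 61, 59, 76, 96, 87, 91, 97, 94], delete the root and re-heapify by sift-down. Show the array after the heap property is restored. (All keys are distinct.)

[18, 28, 55, 56, 36, 91, 61, 59, 76, 96, 87, 94, 97]

remove root 12; move last element 94 to root → [94, 28, 18, 56, 36, 55, 61, 59, 76, 96, 87, 91, 97]
94 vs smaller child 18 at index 2, swap → [18, 28, 94, 56, 36, 55, 61, 59, 76, 96, 87, 91, 97]
94 vs smaller child 55 at index 5, swap → [18, 28, 55, 56, 36, 94, 61, 59, 76, 96, 87, 91, 97]
94 vs smaller child 91 at index 11, swap → [18, 28, 55, 56, 36, 91, 61, 59, 76, 96, 87, 94, 97]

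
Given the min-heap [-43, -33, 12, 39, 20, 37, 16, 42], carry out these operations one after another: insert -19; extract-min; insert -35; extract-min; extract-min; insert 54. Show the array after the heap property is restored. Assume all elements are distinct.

insert -19:
  append -19 at index 8 → [-43, -33, 12, 39, 20, 37, 16, 42, -19]
  -19 < parent 39 at index 3, swap → [-43, -33, 12, -19, 20, 37, 16, 42, 39]
extract-min → returns -43:
  remove root -43; move last element 39 to root → [39, -33, 12, -19, 20, 37, 16, 42]
  39 vs smaller child -33 at index 1, swap → [-33, 39, 12, -19, 20, 37, 16, 42]
  39 vs smaller child -19 at index 3, swap → [-33, -19, 12, 39, 20, 37, 16, 42]
insert -35:
  append -35 at index 8 → [-33, -19, 12, 39, 20, 37, 16, 42, -35]
  -35 < parent 39 at index 3, swap → [-33, -19, 12, -35, 20, 37, 16, 42, 39]
  -35 < parent -19 at index 1, swap → [-33, -35, 12, -19, 20, 37, 16, 42, 39]
  -35 < parent -33 at index 0, swap → [-35, -33, 12, -19, 20, 37, 16, 42, 39]
extract-min → returns -35:
  remove root -35; move last element 39 to root → [39, -33, 12, -19, 20, 37, 16, 42]
  39 vs smaller child -33 at index 1, swap → [-33, 39, 12, -19, 20, 37, 16, 42]
  39 vs smaller child -19 at index 3, swap → [-33, -19, 12, 39, 20, 37, 16, 42]
extract-min → returns -33:
  remove root -33; move last element 42 to root → [42, -19, 12, 39, 20, 37, 16]
  42 vs smaller child -19 at index 1, swap → [-19, 42, 12, 39, 20, 37, 16]
  42 vs smaller child 20 at index 4, swap → [-19, 20, 12, 39, 42, 37, 16]
insert 54:
  append 54 at index 7 → [-19, 20, 12, 39, 42, 37, 16, 54] (no swap needed)

[-19, 20, 12, 39, 42, 37, 16, 54]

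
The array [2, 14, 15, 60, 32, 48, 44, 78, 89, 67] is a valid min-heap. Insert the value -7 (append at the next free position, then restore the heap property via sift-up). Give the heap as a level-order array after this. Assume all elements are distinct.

[-7, 2, 15, 60, 14, 48, 44, 78, 89, 67, 32]

append -7 at index 10 → [2, 14, 15, 60, 32, 48, 44, 78, 89, 67, -7]
-7 < parent 32 at index 4, swap → [2, 14, 15, 60, -7, 48, 44, 78, 89, 67, 32]
-7 < parent 14 at index 1, swap → [2, -7, 15, 60, 14, 48, 44, 78, 89, 67, 32]
-7 < parent 2 at index 0, swap → [-7, 2, 15, 60, 14, 48, 44, 78, 89, 67, 32]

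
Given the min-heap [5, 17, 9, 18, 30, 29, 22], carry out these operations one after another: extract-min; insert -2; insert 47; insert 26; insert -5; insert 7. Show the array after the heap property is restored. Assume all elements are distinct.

[-5, -2, 9, 18, 7, 29, 22, 47, 26, 30, 17]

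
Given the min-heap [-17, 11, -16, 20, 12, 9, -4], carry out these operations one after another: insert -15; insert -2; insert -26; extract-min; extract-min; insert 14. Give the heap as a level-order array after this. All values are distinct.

insert -15:
  append -15 at index 7 → [-17, 11, -16, 20, 12, 9, -4, -15]
  -15 < parent 20 at index 3, swap → [-17, 11, -16, -15, 12, 9, -4, 20]
  -15 < parent 11 at index 1, swap → [-17, -15, -16, 11, 12, 9, -4, 20]
insert -2:
  append -2 at index 8 → [-17, -15, -16, 11, 12, 9, -4, 20, -2]
  -2 < parent 11 at index 3, swap → [-17, -15, -16, -2, 12, 9, -4, 20, 11]
insert -26:
  append -26 at index 9 → [-17, -15, -16, -2, 12, 9, -4, 20, 11, -26]
  -26 < parent 12 at index 4, swap → [-17, -15, -16, -2, -26, 9, -4, 20, 11, 12]
  -26 < parent -15 at index 1, swap → [-17, -26, -16, -2, -15, 9, -4, 20, 11, 12]
  -26 < parent -17 at index 0, swap → [-26, -17, -16, -2, -15, 9, -4, 20, 11, 12]
extract-min → returns -26:
  remove root -26; move last element 12 to root → [12, -17, -16, -2, -15, 9, -4, 20, 11]
  12 vs smaller child -17 at index 1, swap → [-17, 12, -16, -2, -15, 9, -4, 20, 11]
  12 vs smaller child -15 at index 4, swap → [-17, -15, -16, -2, 12, 9, -4, 20, 11]
extract-min → returns -17:
  remove root -17; move last element 11 to root → [11, -15, -16, -2, 12, 9, -4, 20]
  11 vs smaller child -16 at index 2, swap → [-16, -15, 11, -2, 12, 9, -4, 20]
  11 vs smaller child -4 at index 6, swap → [-16, -15, -4, -2, 12, 9, 11, 20]
insert 14:
  append 14 at index 8 → [-16, -15, -4, -2, 12, 9, 11, 20, 14] (no swap needed)

[-16, -15, -4, -2, 12, 9, 11, 20, 14]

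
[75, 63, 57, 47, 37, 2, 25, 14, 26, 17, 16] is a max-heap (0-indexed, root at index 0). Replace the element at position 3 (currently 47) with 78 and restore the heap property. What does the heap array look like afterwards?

[78, 75, 57, 63, 37, 2, 25, 14, 26, 17, 16]

set index 3 from 47 to 78 → [75, 63, 57, 78, 37, 2, 25, 14, 26, 17, 16]
78 > parent 63 at index 1, swap → [75, 78, 57, 63, 37, 2, 25, 14, 26, 17, 16]
78 > parent 75 at index 0, swap → [78, 75, 57, 63, 37, 2, 25, 14, 26, 17, 16]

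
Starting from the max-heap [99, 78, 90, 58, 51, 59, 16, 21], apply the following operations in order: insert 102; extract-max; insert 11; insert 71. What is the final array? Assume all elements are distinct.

[99, 78, 90, 58, 71, 59, 16, 21, 11, 51]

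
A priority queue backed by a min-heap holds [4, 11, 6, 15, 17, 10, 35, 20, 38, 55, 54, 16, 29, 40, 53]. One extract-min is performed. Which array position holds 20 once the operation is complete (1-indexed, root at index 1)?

remove root 4; move last element 53 to root → [53, 11, 6, 15, 17, 10, 35, 20, 38, 55, 54, 16, 29, 40]
53 vs smaller child 6 at index 3, swap → [6, 11, 53, 15, 17, 10, 35, 20, 38, 55, 54, 16, 29, 40]
53 vs smaller child 10 at index 6, swap → [6, 11, 10, 15, 17, 53, 35, 20, 38, 55, 54, 16, 29, 40]
53 vs smaller child 16 at index 12, swap → [6, 11, 10, 15, 17, 16, 35, 20, 38, 55, 54, 53, 29, 40]
resulting array: [6, 11, 10, 15, 17, 16, 35, 20, 38, 55, 54, 53, 29, 40]

8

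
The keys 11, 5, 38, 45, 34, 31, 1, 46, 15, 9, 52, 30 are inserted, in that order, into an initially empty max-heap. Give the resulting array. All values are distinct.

[52, 46, 31, 38, 45, 30, 1, 5, 15, 9, 34, 11]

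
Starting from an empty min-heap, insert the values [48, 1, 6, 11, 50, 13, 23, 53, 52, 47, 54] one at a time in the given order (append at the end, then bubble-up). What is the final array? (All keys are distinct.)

Insert 48:
  append 48 at index 0 → [48] (no swap needed)
Insert 1:
  append 1 at index 1 → [48, 1]
  1 < parent 48 at index 0, swap → [1, 48]
Insert 6:
  append 6 at index 2 → [1, 48, 6] (no swap needed)
Insert 11:
  append 11 at index 3 → [1, 48, 6, 11]
  11 < parent 48 at index 1, swap → [1, 11, 6, 48]
Insert 50:
  append 50 at index 4 → [1, 11, 6, 48, 50] (no swap needed)
Insert 13:
  append 13 at index 5 → [1, 11, 6, 48, 50, 13] (no swap needed)
Insert 23:
  append 23 at index 6 → [1, 11, 6, 48, 50, 13, 23] (no swap needed)
Insert 53:
  append 53 at index 7 → [1, 11, 6, 48, 50, 13, 23, 53] (no swap needed)
Insert 52:
  append 52 at index 8 → [1, 11, 6, 48, 50, 13, 23, 53, 52] (no swap needed)
Insert 47:
  append 47 at index 9 → [1, 11, 6, 48, 50, 13, 23, 53, 52, 47]
  47 < parent 50 at index 4, swap → [1, 11, 6, 48, 47, 13, 23, 53, 52, 50]
Insert 54:
  append 54 at index 10 → [1, 11, 6, 48, 47, 13, 23, 53, 52, 50, 54] (no swap needed)

[1, 11, 6, 48, 47, 13, 23, 53, 52, 50, 54]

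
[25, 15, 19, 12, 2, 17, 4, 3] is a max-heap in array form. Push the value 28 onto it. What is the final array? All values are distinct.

append 28 at index 8 → [25, 15, 19, 12, 2, 17, 4, 3, 28]
28 > parent 12 at index 3, swap → [25, 15, 19, 28, 2, 17, 4, 3, 12]
28 > parent 15 at index 1, swap → [25, 28, 19, 15, 2, 17, 4, 3, 12]
28 > parent 25 at index 0, swap → [28, 25, 19, 15, 2, 17, 4, 3, 12]

[28, 25, 19, 15, 2, 17, 4, 3, 12]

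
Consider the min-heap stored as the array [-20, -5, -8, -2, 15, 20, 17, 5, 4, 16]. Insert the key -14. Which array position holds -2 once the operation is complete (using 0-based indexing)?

3

append -14 at index 10 → [-20, -5, -8, -2, 15, 20, 17, 5, 4, 16, -14]
-14 < parent 15 at index 4, swap → [-20, -5, -8, -2, -14, 20, 17, 5, 4, 16, 15]
-14 < parent -5 at index 1, swap → [-20, -14, -8, -2, -5, 20, 17, 5, 4, 16, 15]
resulting array: [-20, -14, -8, -2, -5, 20, 17, 5, 4, 16, 15]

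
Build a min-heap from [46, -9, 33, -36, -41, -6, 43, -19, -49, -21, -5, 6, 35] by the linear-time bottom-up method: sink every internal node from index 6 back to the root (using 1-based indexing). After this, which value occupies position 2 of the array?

sift down from index 6: already satisfies heap property
sift down from index 5: already satisfies heap property
sift down from index 4:
  -36 vs smaller child -49 at index 9, swap → [46, -9, 33, -49, -41, -6, 43, -19, -36, -21, -5, 6, 35]
sift down from index 3:
  33 vs smaller child -6 at index 6, swap → [46, -9, -6, -49, -41, 33, 43, -19, -36, -21, -5, 6, 35]
  33 vs smaller child 6 at index 12, swap → [46, -9, -6, -49, -41, 6, 43, -19, -36, -21, -5, 33, 35]
sift down from index 2:
  -9 vs smaller child -49 at index 4, swap → [46, -49, -6, -9, -41, 6, 43, -19, -36, -21, -5, 33, 35]
  -9 vs smaller child -36 at index 9, swap → [46, -49, -6, -36, -41, 6, 43, -19, -9, -21, -5, 33, 35]
sift down from index 1:
  46 vs smaller child -49 at index 2, swap → [-49, 46, -6, -36, -41, 6, 43, -19, -9, -21, -5, 33, 35]
  46 vs smaller child -41 at index 5, swap → [-49, -41, -6, -36, 46, 6, 43, -19, -9, -21, -5, 33, 35]
  46 vs smaller child -21 at index 10, swap → [-49, -41, -6, -36, -21, 6, 43, -19, -9, 46, -5, 33, 35]
resulting array: [-49, -41, -6, -36, -21, 6, 43, -19, -9, 46, -5, 33, 35]

-41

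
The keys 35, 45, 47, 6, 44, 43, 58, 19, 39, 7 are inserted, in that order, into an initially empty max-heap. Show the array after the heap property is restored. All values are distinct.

[58, 44, 47, 39, 35, 43, 45, 6, 19, 7]

Insert 35:
  append 35 at index 0 → [35] (no swap needed)
Insert 45:
  append 45 at index 1 → [35, 45]
  45 > parent 35 at index 0, swap → [45, 35]
Insert 47:
  append 47 at index 2 → [45, 35, 47]
  47 > parent 45 at index 0, swap → [47, 35, 45]
Insert 6:
  append 6 at index 3 → [47, 35, 45, 6] (no swap needed)
Insert 44:
  append 44 at index 4 → [47, 35, 45, 6, 44]
  44 > parent 35 at index 1, swap → [47, 44, 45, 6, 35]
Insert 43:
  append 43 at index 5 → [47, 44, 45, 6, 35, 43] (no swap needed)
Insert 58:
  append 58 at index 6 → [47, 44, 45, 6, 35, 43, 58]
  58 > parent 45 at index 2, swap → [47, 44, 58, 6, 35, 43, 45]
  58 > parent 47 at index 0, swap → [58, 44, 47, 6, 35, 43, 45]
Insert 19:
  append 19 at index 7 → [58, 44, 47, 6, 35, 43, 45, 19]
  19 > parent 6 at index 3, swap → [58, 44, 47, 19, 35, 43, 45, 6]
Insert 39:
  append 39 at index 8 → [58, 44, 47, 19, 35, 43, 45, 6, 39]
  39 > parent 19 at index 3, swap → [58, 44, 47, 39, 35, 43, 45, 6, 19]
Insert 7:
  append 7 at index 9 → [58, 44, 47, 39, 35, 43, 45, 6, 19, 7] (no swap needed)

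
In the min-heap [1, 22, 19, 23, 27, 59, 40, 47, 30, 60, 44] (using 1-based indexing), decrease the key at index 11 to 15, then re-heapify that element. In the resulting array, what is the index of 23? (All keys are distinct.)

4

set index 11 from 44 to 15 → [1, 22, 19, 23, 27, 59, 40, 47, 30, 60, 15]
15 < parent 27 at index 5, swap → [1, 22, 19, 23, 15, 59, 40, 47, 30, 60, 27]
15 < parent 22 at index 2, swap → [1, 15, 19, 23, 22, 59, 40, 47, 30, 60, 27]
resulting array: [1, 15, 19, 23, 22, 59, 40, 47, 30, 60, 27]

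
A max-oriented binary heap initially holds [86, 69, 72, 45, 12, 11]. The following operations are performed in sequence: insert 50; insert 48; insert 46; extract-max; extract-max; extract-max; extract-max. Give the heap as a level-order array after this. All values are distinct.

[48, 45, 46, 11, 12]

insert 50:
  append 50 at index 6 → [86, 69, 72, 45, 12, 11, 50] (no swap needed)
insert 48:
  append 48 at index 7 → [86, 69, 72, 45, 12, 11, 50, 48]
  48 > parent 45 at index 3, swap → [86, 69, 72, 48, 12, 11, 50, 45]
insert 46:
  append 46 at index 8 → [86, 69, 72, 48, 12, 11, 50, 45, 46] (no swap needed)
extract-max → returns 86:
  remove root 86; move last element 46 to root → [46, 69, 72, 48, 12, 11, 50, 45]
  46 vs larger child 72 at index 2, swap → [72, 69, 46, 48, 12, 11, 50, 45]
  46 vs larger child 50 at index 6, swap → [72, 69, 50, 48, 12, 11, 46, 45]
extract-max → returns 72:
  remove root 72; move last element 45 to root → [45, 69, 50, 48, 12, 11, 46]
  45 vs larger child 69 at index 1, swap → [69, 45, 50, 48, 12, 11, 46]
  45 vs larger child 48 at index 3, swap → [69, 48, 50, 45, 12, 11, 46]
extract-max → returns 69:
  remove root 69; move last element 46 to root → [46, 48, 50, 45, 12, 11]
  46 vs larger child 50 at index 2, swap → [50, 48, 46, 45, 12, 11]
extract-max → returns 50:
  remove root 50; move last element 11 to root → [11, 48, 46, 45, 12]
  11 vs larger child 48 at index 1, swap → [48, 11, 46, 45, 12]
  11 vs larger child 45 at index 3, swap → [48, 45, 46, 11, 12]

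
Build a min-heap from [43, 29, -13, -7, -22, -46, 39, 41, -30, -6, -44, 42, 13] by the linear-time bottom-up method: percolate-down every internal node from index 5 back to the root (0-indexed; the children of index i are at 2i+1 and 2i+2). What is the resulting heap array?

sift down from index 5: already satisfies heap property
sift down from index 4:
  -22 vs smaller child -44 at index 10, swap → [43, 29, -13, -7, -44, -46, 39, 41, -30, -6, -22, 42, 13]
sift down from index 3:
  -7 vs smaller child -30 at index 8, swap → [43, 29, -13, -30, -44, -46, 39, 41, -7, -6, -22, 42, 13]
sift down from index 2:
  -13 vs smaller child -46 at index 5, swap → [43, 29, -46, -30, -44, -13, 39, 41, -7, -6, -22, 42, 13]
sift down from index 1:
  29 vs smaller child -44 at index 4, swap → [43, -44, -46, -30, 29, -13, 39, 41, -7, -6, -22, 42, 13]
  29 vs smaller child -22 at index 10, swap → [43, -44, -46, -30, -22, -13, 39, 41, -7, -6, 29, 42, 13]
sift down from index 0:
  43 vs smaller child -46 at index 2, swap → [-46, -44, 43, -30, -22, -13, 39, 41, -7, -6, 29, 42, 13]
  43 vs smaller child -13 at index 5, swap → [-46, -44, -13, -30, -22, 43, 39, 41, -7, -6, 29, 42, 13]
  43 vs smaller child 13 at index 12, swap → [-46, -44, -13, -30, -22, 13, 39, 41, -7, -6, 29, 42, 43]

[-46, -44, -13, -30, -22, 13, 39, 41, -7, -6, 29, 42, 43]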